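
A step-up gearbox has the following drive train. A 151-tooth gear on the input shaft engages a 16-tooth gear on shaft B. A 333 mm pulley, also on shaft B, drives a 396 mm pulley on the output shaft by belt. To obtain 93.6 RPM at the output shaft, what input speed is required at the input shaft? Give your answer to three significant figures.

11.8 RPM

Overall ratio R = 0.10596 × 1.1892 = 0.12601.
Required input speed = output speed × R = 93.6 × 0.12601 = 11.794 RPM.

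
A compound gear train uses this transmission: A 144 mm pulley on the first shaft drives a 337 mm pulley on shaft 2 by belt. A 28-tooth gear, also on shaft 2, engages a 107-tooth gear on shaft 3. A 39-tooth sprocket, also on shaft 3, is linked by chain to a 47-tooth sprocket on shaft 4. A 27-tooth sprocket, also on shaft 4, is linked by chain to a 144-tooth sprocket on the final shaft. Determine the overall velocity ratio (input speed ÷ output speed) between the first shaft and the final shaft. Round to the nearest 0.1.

Each stage contributes driven/driver: belt 337/144 = 2.3403, gear mesh 107/28 = 3.8214, chain 47/39 = 1.2051, chain 144/27 = 5.3333.
Overall: 2.3403 × 3.8214 × 1.2051 × 5.3333 = 57.481.

57.5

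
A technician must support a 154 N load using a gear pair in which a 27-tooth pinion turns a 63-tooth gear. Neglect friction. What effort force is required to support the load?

66 N

Gear pair MA = 63/27 = 2.3333.
Effort = load / MA = 154 / 2.3333 = 66 N.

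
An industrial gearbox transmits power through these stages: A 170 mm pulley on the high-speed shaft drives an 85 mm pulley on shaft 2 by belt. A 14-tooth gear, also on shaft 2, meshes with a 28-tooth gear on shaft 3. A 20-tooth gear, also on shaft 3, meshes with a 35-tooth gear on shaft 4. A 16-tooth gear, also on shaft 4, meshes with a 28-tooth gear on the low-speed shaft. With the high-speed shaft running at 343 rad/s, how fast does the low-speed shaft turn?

belt 85/170 = 0.5 → 343/0.5 = 686 rad/s
gear mesh 28/14 = 2 → 686/2 = 343 rad/s
gear mesh 35/20 = 1.75 → 343/1.75 = 196 rad/s
gear mesh 28/16 = 1.75 → 196/1.75 = 112 rad/s

112 rad/s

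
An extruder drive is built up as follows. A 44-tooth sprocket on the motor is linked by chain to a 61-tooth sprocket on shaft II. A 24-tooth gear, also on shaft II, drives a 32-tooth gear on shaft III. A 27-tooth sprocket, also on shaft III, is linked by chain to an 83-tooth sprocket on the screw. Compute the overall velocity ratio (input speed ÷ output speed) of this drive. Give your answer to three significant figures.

Each stage contributes driven/driver: chain 61/44 = 1.3864, gear mesh 32/24 = 1.3333, chain 83/27 = 3.0741.
Overall: 1.3864 × 1.3333 × 3.0741 = 5.6824.

5.68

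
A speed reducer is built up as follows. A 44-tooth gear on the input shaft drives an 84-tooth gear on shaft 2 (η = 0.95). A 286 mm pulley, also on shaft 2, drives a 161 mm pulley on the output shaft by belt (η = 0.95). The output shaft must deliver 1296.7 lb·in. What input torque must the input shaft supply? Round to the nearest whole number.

Overall ratio R = 1.9091 × 0.56294 = 1.0747; overall efficiency η = 0.95 × 0.95 = 0.9025.
Input torque = output torque / (R × η) = 1296.7 / (1.0747 × 0.9025) = 1336.9 lb·in.

1337 lb·in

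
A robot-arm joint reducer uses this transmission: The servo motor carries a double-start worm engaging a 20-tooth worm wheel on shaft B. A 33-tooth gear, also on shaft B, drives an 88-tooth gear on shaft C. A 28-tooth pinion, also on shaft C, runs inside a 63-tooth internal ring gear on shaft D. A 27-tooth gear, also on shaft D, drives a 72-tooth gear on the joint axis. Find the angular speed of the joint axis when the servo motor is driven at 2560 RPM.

Worm: ratio = 20/2 = 10, so shaft B turns at 2560 / 10 = 256 RPM.
Gear mesh: ratio = 88/33 = 2.6667, so shaft C turns at 256 / 2.6667 = 96 RPM.
Internal gear: ratio = 63/28 = 2.25, so shaft D turns at 96 / 2.25 = 42.667 RPM.
Gear mesh: ratio = 72/27 = 2.6667, so the joint axis turns at 42.667 / 2.6667 = 16 RPM.

16 RPM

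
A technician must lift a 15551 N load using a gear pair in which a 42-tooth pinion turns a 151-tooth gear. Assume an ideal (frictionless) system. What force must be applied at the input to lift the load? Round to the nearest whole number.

Gear pair MA = 151/42 = 3.5952.
Effort = load / MA = 15551 / 3.5952 = 4325.4 N.

4325 N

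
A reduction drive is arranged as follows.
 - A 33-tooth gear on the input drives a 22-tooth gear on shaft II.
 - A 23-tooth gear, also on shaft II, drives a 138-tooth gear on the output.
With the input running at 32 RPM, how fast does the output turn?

gear mesh 22/33 = 0.66667 → 32/0.66667 = 48 RPM
gear mesh 138/23 = 6 → 48/6 = 8 RPM

8 RPM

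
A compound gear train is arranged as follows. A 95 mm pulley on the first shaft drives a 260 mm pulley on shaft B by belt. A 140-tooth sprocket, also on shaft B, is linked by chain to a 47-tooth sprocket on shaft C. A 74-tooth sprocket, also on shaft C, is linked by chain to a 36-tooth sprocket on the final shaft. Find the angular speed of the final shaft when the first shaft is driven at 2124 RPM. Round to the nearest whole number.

4752 RPM

belt 260/95 = 2.7368 → 2124/2.7368 = 776.08 RPM
chain 47/140 = 0.33571 → 776.08/0.33571 = 2311.7 RPM
chain 36/74 = 0.48649 → 2311.7/0.48649 = 4751.9 RPM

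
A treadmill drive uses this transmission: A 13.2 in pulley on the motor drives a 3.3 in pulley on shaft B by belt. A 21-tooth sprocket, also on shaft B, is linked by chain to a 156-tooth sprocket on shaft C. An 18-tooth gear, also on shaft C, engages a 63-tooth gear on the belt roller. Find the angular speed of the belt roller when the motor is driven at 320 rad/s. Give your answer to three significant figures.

49.2 rad/s

Belt: ratio = 3.3/13.2 = 0.25, so shaft B turns at 320 / 0.25 = 1280 rad/s.
Chain: ratio = 156/21 = 7.4286, so shaft C turns at 1280 / 7.4286 = 172.31 rad/s.
Gear mesh: ratio = 63/18 = 3.5, so the belt roller turns at 172.31 / 3.5 = 49.231 rad/s.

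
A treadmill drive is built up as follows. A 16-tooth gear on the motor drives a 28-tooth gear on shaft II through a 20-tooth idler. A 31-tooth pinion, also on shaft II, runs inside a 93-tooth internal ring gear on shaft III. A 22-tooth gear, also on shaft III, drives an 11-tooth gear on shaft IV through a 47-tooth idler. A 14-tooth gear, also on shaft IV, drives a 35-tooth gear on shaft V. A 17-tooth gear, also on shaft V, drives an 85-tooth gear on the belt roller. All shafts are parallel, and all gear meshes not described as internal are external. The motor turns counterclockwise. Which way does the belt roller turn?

counterclockwise

the motor → shaft II: driver → idler → driven is 2 external meshes, 2 reversals → CCW.
shaft II → shaft III: internal mesh, same direction → CCW.
shaft III → shaft IV: driver → idler → driven is 2 external meshes, 2 reversals → CCW.
shaft IV → shaft V: external mesh, 1 reversal → CW.
shaft V → the belt roller: external mesh, 1 reversal → CCW.
6 reversals in total — an even number — so the belt roller turns the same way as the motor.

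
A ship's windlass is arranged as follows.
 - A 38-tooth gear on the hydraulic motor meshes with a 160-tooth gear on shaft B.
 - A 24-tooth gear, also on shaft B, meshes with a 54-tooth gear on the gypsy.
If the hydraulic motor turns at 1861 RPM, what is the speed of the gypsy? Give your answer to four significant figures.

196.4 RPM

gear mesh 160/38 = 4.2105 → 1861/4.2105 = 441.99 RPM
gear mesh 54/24 = 2.25 → 441.99/2.25 = 196.44 RPM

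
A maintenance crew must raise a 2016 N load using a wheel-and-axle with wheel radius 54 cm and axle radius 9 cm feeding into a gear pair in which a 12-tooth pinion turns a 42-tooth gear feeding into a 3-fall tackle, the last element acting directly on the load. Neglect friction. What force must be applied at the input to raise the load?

Wheel-and-axle MA = R/r = 54/9 = 6.
Gear pair MA = 42/12 = 3.5.
Block-and-tackle MA = number of supporting rope parts = 3.
Combined ideal MA = 6 × 3.5 × 3 = 63.
Effort = load / MA = 2016 / 63 = 32 N.

32 N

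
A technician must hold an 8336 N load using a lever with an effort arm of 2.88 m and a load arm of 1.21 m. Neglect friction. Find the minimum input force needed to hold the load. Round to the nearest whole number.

Lever MA = effort arm / load arm = 2.88/1.21 = 2.3802.
Effort = load / MA = 8336 / 2.3802 = 3502.3 N.

3502 N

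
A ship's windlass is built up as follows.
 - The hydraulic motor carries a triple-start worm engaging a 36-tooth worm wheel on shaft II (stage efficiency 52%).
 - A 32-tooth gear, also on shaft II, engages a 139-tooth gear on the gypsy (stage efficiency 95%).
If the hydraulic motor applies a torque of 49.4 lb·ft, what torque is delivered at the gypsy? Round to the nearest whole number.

1272 lb·ft

Worm: ratio = 36/3 = 12; torque at shaft II = 49.4 × 12 × 0.52 = 308.26 lb·ft.
Gear mesh: ratio = 139/32 = 4.3438; torque at the gypsy = 308.26 × 4.3438 × 0.95 = 1272 lb·ft.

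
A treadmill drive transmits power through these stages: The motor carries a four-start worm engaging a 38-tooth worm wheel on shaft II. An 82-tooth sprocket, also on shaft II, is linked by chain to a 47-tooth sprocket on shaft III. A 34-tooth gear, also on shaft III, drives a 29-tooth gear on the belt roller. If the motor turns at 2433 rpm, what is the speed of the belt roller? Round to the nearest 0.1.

Worm: ratio = 38/4 = 9.5, so shaft II turns at 2433 / 9.5 = 256.11 rpm.
Chain: ratio = 47/82 = 0.57317, so shaft III turns at 256.11 / 0.57317 = 446.82 rpm.
Gear mesh: ratio = 29/34 = 0.85294, so the belt roller turns at 446.82 / 0.85294 = 523.86 rpm.

523.9 rpm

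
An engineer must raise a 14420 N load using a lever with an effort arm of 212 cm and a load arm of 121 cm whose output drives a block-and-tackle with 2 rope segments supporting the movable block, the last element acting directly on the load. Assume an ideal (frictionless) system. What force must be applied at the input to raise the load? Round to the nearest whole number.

Lever MA = effort arm / load arm = 212/121 = 1.7521.
Block-and-tackle MA = number of supporting rope parts = 2.
Combined ideal MA = 1.7521 × 2 = 3.5041.
Effort = load / MA = 14420 / 3.5041 = 4115.1 N.

4115 N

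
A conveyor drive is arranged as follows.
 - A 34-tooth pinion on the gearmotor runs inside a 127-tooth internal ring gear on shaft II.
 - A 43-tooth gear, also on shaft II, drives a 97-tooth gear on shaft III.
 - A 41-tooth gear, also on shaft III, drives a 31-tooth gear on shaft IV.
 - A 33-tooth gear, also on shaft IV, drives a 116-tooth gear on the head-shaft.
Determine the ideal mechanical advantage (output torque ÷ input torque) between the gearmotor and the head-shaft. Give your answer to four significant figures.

Each stage contributes driven/driver: internal gear 127/34 = 3.7353, gear mesh 97/43 = 2.2558, gear mesh 31/41 = 0.7561, gear mesh 116/33 = 3.5152.
Overall: 3.7353 × 2.2558 × 0.7561 × 3.5152 = 22.395.

22.39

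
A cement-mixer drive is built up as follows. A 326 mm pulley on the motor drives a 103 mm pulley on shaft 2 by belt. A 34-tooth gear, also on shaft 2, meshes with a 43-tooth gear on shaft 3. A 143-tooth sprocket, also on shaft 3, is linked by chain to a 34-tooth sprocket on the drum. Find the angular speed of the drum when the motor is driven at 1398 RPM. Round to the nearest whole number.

the motor → shaft 2 (belt, 103/326): 1398 ÷ 0.31595 = 4424.7 RPM
shaft 2 → shaft 3 (gear mesh, 43/34): 4424.7 ÷ 1.2647 = 3498.6 RPM
shaft 3 → the drum (chain, 34/143): 3498.6 ÷ 0.23776 = 14715 RPM

14715 RPM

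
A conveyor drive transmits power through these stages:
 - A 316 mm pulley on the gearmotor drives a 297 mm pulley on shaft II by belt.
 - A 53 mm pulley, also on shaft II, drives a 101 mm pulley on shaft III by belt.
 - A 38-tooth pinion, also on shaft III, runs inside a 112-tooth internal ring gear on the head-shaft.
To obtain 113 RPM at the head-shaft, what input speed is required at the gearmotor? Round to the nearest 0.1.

596.5 RPM

Overall ratio R = 0.93987 × 1.9057 × 2.9474 = 5.279.
Required input speed = output speed × R = 113 × 5.279 = 596.52 RPM.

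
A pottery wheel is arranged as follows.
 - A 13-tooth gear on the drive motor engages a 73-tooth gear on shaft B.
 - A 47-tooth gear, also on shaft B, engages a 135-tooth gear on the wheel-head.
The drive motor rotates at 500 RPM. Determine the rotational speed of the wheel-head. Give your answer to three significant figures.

gear mesh 73/13 = 5.6154 → 500/5.6154 = 89.041 RPM
gear mesh 135/47 = 2.8723 → 89.041/2.8723 = 30.999 RPM

31.0 RPM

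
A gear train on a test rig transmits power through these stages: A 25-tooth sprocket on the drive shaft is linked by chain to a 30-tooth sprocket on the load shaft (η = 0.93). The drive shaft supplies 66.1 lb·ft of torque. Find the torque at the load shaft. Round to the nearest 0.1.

chain 30/25 = 1.2 → τ = 66.1·1.2·0.93 = 73.768 lb·ft

73.8 lb·ft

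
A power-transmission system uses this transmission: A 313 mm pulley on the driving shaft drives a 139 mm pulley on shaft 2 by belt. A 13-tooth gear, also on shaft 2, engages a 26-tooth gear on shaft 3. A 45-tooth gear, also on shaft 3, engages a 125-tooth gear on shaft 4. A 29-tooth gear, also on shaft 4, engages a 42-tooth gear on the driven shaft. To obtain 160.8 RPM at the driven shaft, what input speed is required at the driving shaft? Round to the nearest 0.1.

Overall ratio R = 0.44409 × 2 × 2.7778 × 1.4483 = 3.5731.
Required input speed = output speed × R = 160.8 × 3.5731 = 574.56 RPM.

574.6 RPM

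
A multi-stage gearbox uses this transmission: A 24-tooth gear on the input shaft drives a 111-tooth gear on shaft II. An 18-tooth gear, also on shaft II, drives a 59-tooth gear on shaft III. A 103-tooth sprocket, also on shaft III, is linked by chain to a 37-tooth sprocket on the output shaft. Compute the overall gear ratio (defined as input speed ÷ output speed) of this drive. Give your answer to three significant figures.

5.45

Each stage contributes driven/driver: gear mesh 111/24 = 4.625, gear mesh 59/18 = 3.2778, chain 37/103 = 0.35922.
Overall: 4.625 × 3.2778 × 0.35922 = 5.4457.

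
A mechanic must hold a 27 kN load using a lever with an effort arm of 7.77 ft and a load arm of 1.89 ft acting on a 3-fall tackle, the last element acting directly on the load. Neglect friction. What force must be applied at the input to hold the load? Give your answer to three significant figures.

2.19 kN

Lever MA = effort arm / load arm = 7.77/1.89 = 4.1111.
Block-and-tackle MA = number of supporting rope parts = 3.
Combined ideal MA = 4.1111 × 3 = 12.333.
Effort = load / MA = 27 / 12.333 = 2.1892 kN.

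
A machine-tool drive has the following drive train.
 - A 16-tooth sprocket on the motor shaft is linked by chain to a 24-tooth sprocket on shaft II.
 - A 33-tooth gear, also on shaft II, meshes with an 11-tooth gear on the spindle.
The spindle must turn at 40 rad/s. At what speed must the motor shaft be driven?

Overall ratio R = 1.5 × 0.33333 = 0.5.
Required input speed = output speed × R = 40 × 0.5 = 20 rad/s.

20 rad/s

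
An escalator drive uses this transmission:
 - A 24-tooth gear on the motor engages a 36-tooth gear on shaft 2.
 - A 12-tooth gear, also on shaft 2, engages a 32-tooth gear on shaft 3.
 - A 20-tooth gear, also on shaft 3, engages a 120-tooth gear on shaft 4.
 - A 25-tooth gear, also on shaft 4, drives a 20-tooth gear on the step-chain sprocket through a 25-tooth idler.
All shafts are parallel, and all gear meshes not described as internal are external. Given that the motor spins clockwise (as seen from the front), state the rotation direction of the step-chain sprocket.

the motor → shaft 2: external mesh, 1 reversal → CCW.
shaft 2 → shaft 3: external mesh, 1 reversal → CW.
shaft 3 → shaft 4: external mesh, 1 reversal → CCW.
shaft 4 → the step-chain sprocket: driver → idler → driven is 2 external meshes, 2 reversals → CCW.
5 reversals in total — an odd number — so the step-chain sprocket turns opposite to the motor.

counterclockwise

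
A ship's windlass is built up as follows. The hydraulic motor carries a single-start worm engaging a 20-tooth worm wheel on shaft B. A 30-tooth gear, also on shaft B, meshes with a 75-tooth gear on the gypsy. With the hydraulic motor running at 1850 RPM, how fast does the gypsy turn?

Worm: ratio = 20/1 = 20, so shaft B turns at 1850 / 20 = 92.5 RPM.
Gear mesh: ratio = 75/30 = 2.5, so the gypsy turns at 92.5 / 2.5 = 37 RPM.

37 RPM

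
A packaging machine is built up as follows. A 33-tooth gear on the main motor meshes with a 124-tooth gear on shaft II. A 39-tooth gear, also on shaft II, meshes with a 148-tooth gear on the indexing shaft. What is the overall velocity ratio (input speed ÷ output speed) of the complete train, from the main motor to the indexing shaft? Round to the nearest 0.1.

14.3

Each stage contributes driven/driver: gear mesh 124/33 = 3.7576, gear mesh 148/39 = 3.7949.
Overall: 3.7576 × 3.7949 = 14.26.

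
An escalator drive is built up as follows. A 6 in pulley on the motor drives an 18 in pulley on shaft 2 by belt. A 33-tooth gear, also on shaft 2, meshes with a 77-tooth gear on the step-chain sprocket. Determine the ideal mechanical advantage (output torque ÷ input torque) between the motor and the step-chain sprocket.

Each stage contributes driven/driver: belt 18/6 = 3, gear mesh 77/33 = 2.3333.
Overall: 3 × 2.3333 = 7.

7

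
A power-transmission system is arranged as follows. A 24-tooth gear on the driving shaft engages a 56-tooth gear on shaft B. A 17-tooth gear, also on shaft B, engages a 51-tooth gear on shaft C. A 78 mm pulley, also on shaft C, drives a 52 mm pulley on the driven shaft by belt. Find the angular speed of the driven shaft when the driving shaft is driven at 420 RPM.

Gear mesh: ratio = 56/24 = 2.3333, so shaft B turns at 420 / 2.3333 = 180 RPM.
Gear mesh: ratio = 51/17 = 3, so shaft C turns at 180 / 3 = 60 RPM.
Belt: ratio = 52/78 = 0.66667, so the driven shaft turns at 60 / 0.66667 = 90 RPM.

90 RPM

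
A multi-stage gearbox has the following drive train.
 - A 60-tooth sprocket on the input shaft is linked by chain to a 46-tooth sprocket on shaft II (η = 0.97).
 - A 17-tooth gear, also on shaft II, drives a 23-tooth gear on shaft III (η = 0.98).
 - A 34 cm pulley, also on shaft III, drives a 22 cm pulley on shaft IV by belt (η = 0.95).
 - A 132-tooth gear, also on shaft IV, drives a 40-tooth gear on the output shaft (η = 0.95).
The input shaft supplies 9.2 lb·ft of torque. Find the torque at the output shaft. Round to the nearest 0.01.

chain 46/60 = 0.76667 → τ = 9.2·0.76667·0.97 = 6.8417 lb·ft
gear mesh 23/17 = 1.3529 → τ = 6.8417·1.3529·0.98 = 9.0713 lb·ft
belt 22/34 = 0.64706 → τ = 9.0713·0.64706·0.95 = 5.5762 lb·ft
gear mesh 40/132 = 0.30303 → τ = 5.5762·0.30303·0.95 = 1.6053 lb·ft

1.61 lb·ft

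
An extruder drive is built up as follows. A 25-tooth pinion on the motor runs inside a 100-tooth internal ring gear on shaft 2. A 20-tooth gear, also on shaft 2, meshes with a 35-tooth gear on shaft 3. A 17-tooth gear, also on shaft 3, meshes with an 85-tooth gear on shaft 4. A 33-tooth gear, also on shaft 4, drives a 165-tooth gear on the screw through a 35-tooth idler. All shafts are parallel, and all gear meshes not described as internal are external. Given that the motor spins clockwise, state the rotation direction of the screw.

the motor → shaft 2: internal mesh, same direction → CW.
shaft 2 → shaft 3: external mesh, 1 reversal → CCW.
shaft 3 → shaft 4: external mesh, 1 reversal → CW.
shaft 4 → the screw: driver → idler → driven is 2 external meshes, 2 reversals → CW.
4 reversals in total — an even number — so the screw turns the same way as the motor.

clockwise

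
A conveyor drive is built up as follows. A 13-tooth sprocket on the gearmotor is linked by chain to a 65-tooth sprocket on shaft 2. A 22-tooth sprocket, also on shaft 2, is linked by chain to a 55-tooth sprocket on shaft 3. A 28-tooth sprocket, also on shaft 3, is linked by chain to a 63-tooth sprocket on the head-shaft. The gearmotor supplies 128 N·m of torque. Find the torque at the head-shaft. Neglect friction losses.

Chain: ratio = 65/13 = 5; torque at shaft 2 = 128 × 5 = 640 N·m.
Chain: ratio = 55/22 = 2.5; torque at shaft 3 = 640 × 2.5 = 1600 N·m.
Chain: ratio = 63/28 = 2.25; torque at the head-shaft = 1600 × 2.25 = 3600 N·m.

3600 N·m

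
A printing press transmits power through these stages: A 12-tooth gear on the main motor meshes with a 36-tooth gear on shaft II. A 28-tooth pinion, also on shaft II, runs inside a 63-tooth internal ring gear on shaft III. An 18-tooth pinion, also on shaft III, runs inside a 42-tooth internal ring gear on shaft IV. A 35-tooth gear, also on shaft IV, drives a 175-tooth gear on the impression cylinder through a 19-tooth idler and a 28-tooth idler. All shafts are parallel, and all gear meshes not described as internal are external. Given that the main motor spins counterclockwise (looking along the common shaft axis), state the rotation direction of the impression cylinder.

the main motor → shaft II: external mesh, 1 reversal → CW.
shaft II → shaft III: internal mesh, same direction → CW.
shaft III → shaft IV: internal mesh, same direction → CW.
shaft IV → the impression cylinder: driver → idler → idler → driven is 3 external meshes, 3 reversals → CCW.
4 reversals in total — an even number — so the impression cylinder turns the same way as the main motor.

counterclockwise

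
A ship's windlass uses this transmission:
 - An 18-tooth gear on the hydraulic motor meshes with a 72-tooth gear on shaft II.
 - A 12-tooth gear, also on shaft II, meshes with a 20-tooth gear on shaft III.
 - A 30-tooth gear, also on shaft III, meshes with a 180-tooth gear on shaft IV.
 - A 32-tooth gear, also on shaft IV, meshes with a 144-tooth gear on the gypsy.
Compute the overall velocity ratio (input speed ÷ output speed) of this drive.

Each stage contributes driven/driver: gear mesh 72/18 = 4, gear mesh 20/12 = 1.6667, gear mesh 180/30 = 6, gear mesh 144/32 = 4.5.
Overall: 4 × 1.6667 × 6 × 4.5 = 180.

180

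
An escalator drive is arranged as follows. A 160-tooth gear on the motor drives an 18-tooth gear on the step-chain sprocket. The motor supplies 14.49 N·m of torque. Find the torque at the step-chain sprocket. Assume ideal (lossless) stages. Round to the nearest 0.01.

After the gear mesh (18/160): 14.49 × 0.1125 = 1.6301 N·m

1.63 N·m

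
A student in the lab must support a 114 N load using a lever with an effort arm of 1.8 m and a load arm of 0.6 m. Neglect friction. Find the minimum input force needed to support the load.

38 N

Lever MA = effort arm / load arm = 1.8/0.6 = 3.
Effort = load / MA = 114 / 3 = 38 N.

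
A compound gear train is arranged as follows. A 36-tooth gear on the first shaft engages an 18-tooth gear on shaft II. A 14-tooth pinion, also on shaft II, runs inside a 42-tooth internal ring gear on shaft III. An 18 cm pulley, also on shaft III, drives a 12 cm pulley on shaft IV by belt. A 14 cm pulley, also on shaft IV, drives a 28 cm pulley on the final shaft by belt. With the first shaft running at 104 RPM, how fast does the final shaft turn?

52 RPM

the first shaft → shaft II (gear mesh, 18/36): 104 ÷ 0.5 = 208 RPM
shaft II → shaft III (internal gear, 42/14): 208 ÷ 3 = 69.333 RPM
shaft III → shaft IV (belt, 12/18): 69.333 ÷ 0.66667 = 104 RPM
shaft IV → the final shaft (belt, 28/14): 104 ÷ 2 = 52 RPM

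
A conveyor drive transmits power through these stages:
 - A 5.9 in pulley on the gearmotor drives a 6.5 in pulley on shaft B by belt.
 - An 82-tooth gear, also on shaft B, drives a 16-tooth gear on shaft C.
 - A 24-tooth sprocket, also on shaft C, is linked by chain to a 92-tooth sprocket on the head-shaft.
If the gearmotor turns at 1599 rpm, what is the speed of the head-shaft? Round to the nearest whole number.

the gearmotor → shaft B (belt, 6.5/5.9): 1599 ÷ 1.1017 = 1451.4 rpm
shaft B → shaft C (gear mesh, 16/82): 1451.4 ÷ 0.19512 = 7438.4 rpm
shaft C → the head-shaft (chain, 92/24): 7438.4 ÷ 3.8333 = 1940.5 rpm

1940 rpm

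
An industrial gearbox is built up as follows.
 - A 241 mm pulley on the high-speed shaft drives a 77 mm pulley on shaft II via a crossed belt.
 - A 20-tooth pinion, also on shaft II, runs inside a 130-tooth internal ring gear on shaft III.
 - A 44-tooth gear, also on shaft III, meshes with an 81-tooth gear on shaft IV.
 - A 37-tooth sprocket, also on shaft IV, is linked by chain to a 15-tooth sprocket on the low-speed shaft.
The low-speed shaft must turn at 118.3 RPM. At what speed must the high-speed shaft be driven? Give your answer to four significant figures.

Overall ratio R = 0.3195 × 6.5 × 1.8409 × 0.40541 = 1.5499.
Required input speed = output speed × R = 118.3 × 1.5499 = 183.36 RPM.

183.4 RPM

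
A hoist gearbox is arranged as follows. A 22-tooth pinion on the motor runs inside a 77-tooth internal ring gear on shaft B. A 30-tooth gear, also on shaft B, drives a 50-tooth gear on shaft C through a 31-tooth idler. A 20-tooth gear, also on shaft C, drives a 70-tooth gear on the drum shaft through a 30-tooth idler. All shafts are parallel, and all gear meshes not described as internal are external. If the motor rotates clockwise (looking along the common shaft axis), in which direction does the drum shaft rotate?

clockwise

the motor → shaft B: internal mesh, same direction → CW.
shaft B → shaft C: driver → idler → driven is 2 external meshes, 2 reversals → CW.
shaft C → the drum shaft: driver → idler → driven is 2 external meshes, 2 reversals → CW.
4 reversals in total — an even number — so the drum shaft turns the same way as the motor.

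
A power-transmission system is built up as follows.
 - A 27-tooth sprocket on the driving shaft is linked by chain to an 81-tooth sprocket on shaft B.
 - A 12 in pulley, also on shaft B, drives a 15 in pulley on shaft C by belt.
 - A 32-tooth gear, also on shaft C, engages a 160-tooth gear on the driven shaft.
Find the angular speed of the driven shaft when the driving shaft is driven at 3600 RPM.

chain 81/27 = 3 → 3600/3 = 1200 RPM
belt 15/12 = 1.25 → 1200/1.25 = 960 RPM
gear mesh 160/32 = 5 → 960/5 = 192 RPM

192 RPM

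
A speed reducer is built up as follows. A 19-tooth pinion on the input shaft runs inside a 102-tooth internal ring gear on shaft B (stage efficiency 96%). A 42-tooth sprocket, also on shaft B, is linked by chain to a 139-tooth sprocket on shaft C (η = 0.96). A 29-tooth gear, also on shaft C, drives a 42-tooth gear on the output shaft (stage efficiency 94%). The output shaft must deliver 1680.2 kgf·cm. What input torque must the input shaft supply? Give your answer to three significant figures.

75.4 kgf·cm

Overall ratio R = 5.3684 × 3.3095 × 1.4483 = 25.731; overall efficiency η = 0.96 × 0.96 × 0.94 = 0.8663.
Input torque = output torque / (R × η) = 1680.2 / (25.731 × 0.8663) = 75.375 kgf·cm.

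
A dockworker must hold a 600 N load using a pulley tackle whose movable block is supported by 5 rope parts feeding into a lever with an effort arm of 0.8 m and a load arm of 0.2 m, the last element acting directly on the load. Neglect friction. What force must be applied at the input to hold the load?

30 N

Block-and-tackle MA = number of supporting rope parts = 5.
Lever MA = effort arm / load arm = 0.8/0.2 = 4.
Combined ideal MA = 5 × 4 = 20.
Effort = load / MA = 600 / 20 = 30 N.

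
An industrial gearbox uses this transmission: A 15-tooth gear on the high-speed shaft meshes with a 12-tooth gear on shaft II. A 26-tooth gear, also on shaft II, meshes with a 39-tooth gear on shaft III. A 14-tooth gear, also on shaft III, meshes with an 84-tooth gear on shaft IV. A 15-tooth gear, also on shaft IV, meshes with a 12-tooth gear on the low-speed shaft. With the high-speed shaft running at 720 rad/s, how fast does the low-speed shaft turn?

gear mesh 12/15 = 0.8 → 720/0.8 = 900 rad/s
gear mesh 39/26 = 1.5 → 900/1.5 = 600 rad/s
gear mesh 84/14 = 6 → 600/6 = 100 rad/s
gear mesh 12/15 = 0.8 → 100/0.8 = 125 rad/s

125 rad/s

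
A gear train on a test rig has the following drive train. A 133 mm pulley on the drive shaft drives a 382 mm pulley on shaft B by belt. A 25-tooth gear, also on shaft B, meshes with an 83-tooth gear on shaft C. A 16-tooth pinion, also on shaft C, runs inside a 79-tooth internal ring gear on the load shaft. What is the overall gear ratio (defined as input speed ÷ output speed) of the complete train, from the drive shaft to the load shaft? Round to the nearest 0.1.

Each stage contributes driven/driver: belt 382/133 = 2.8722, gear mesh 83/25 = 3.32, internal gear 79/16 = 4.9375.
Overall: 2.8722 × 3.32 × 4.9375 = 47.082.

47.1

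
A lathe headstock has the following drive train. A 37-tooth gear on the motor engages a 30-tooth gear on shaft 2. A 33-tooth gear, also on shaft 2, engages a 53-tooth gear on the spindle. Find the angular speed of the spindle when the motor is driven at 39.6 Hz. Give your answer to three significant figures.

gear mesh 30/37 = 0.81081 → 39.6/0.81081 = 48.84 Hz
gear mesh 53/33 = 1.6061 → 48.84/1.6061 = 30.41 Hz

30.4 Hz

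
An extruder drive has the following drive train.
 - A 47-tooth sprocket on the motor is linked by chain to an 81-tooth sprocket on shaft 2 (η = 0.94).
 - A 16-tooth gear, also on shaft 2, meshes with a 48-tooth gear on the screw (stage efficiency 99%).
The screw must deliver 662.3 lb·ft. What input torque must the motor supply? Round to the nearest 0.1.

137.7 lb·ft

Overall ratio R = 1.7234 × 3 = 5.1702; overall efficiency η = 0.94 × 0.99 = 0.9306.
Input torque = output torque / (R × η) = 662.3 / (5.1702 × 0.9306) = 137.65 lb·ft.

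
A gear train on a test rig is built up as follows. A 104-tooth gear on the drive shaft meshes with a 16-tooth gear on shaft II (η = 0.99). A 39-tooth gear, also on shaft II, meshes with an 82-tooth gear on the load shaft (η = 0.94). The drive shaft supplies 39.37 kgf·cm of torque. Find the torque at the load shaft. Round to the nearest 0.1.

11.9 kgf·cm

After the gear mesh (16/104): 39.37 × 0.15385 × 0.99 = 5.9964 kgf·cm
After the gear mesh (82/39): 5.9964 × 2.1026 × 0.94 = 11.851 kgf·cm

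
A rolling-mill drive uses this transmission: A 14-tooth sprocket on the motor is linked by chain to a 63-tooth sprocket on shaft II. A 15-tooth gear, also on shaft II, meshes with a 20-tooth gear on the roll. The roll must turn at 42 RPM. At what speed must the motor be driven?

252 RPM

Overall ratio R = 4.5 × 1.3333 = 6.
Required input speed = output speed × R = 42 × 6 = 252 RPM.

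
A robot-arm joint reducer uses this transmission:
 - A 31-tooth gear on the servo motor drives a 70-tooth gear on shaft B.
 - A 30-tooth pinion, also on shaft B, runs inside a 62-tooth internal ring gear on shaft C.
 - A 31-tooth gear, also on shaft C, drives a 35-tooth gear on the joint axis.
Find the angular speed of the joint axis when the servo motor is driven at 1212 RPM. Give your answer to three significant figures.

230 RPM

the servo motor → shaft B (gear mesh, 70/31): 1212 ÷ 2.2581 = 536.74 RPM
shaft B → shaft C (internal gear, 62/30): 536.74 ÷ 2.0667 = 259.71 RPM
shaft C → the joint axis (gear mesh, 35/31): 259.71 ÷ 1.129 = 230.03 RPM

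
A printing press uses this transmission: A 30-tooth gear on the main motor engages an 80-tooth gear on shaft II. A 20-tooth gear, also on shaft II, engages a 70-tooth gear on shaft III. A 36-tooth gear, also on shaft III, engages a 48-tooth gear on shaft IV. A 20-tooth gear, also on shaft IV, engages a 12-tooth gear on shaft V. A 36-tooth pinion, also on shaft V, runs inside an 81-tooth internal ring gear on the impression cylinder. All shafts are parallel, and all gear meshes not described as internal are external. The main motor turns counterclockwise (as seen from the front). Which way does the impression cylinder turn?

the main motor → shaft II: external mesh, 1 reversal → CW.
shaft II → shaft III: external mesh, 1 reversal → CCW.
shaft III → shaft IV: external mesh, 1 reversal → CW.
shaft IV → shaft V: external mesh, 1 reversal → CCW.
shaft V → the impression cylinder: internal mesh, same direction → CCW.
4 reversals in total — an even number — so the impression cylinder turns the same way as the main motor.

counterclockwise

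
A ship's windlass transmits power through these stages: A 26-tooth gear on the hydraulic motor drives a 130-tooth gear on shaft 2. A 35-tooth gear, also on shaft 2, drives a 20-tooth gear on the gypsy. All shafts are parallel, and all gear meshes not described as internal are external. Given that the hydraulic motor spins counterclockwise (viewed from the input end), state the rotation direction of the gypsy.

the hydraulic motor → shaft 2: external mesh, 1 reversal → CW.
shaft 2 → the gypsy: external mesh, 1 reversal → CCW.
2 reversals in total — an even number — so the gypsy turns the same way as the hydraulic motor.

counterclockwise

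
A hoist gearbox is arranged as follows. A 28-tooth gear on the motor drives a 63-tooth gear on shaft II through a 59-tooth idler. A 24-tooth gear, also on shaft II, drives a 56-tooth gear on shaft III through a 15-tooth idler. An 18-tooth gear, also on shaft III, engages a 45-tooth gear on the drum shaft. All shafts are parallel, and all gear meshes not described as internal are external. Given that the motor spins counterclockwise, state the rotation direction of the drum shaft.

clockwise

the motor → shaft II: driver → idler → driven is 2 external meshes, 2 reversals → CCW.
shaft II → shaft III: driver → idler → driven is 2 external meshes, 2 reversals → CCW.
shaft III → the drum shaft: external mesh, 1 reversal → CW.
5 reversals in total — an odd number — so the drum shaft turns opposite to the motor.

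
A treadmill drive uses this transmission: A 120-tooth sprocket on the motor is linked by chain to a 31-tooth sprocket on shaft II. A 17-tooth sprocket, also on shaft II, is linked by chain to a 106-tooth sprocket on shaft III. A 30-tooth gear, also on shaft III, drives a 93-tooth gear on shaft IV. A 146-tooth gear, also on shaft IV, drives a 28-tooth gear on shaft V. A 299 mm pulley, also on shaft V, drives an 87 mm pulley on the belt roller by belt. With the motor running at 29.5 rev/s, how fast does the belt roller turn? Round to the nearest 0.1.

Chain: ratio = 31/120 = 0.25833, so shaft II turns at 29.5 / 0.25833 = 114.19 rev/s.
Chain: ratio = 106/17 = 6.2353, so shaft III turns at 114.19 / 6.2353 = 18.314 rev/s.
Gear mesh: ratio = 93/30 = 3.1, so shaft IV turns at 18.314 / 3.1 = 5.9078 rev/s.
Gear mesh: ratio = 28/146 = 0.19178, so shaft V turns at 5.9078 / 0.19178 = 30.805 rev/s.
Belt: ratio = 87/299 = 0.29097, so the belt roller turns at 30.805 / 0.29097 = 105.87 rev/s.

105.9 rev/s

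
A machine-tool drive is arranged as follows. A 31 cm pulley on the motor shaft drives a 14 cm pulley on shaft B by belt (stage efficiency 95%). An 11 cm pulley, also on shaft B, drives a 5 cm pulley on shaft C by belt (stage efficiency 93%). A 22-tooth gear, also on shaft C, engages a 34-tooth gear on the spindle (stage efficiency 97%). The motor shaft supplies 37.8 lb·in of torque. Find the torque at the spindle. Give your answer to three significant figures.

10.3 lb·in

Belt: ratio = 14/31 = 0.45161; torque at shaft B = 37.8 × 0.45161 × 0.95 = 16.217 lb·in.
Belt: ratio = 5/11 = 0.45455; torque at shaft C = 16.217 × 0.45455 × 0.93 = 6.8555 lb·in.
Gear mesh: ratio = 34/22 = 1.5455; torque at the spindle = 6.8555 × 1.5455 × 0.97 = 10.277 lb·in.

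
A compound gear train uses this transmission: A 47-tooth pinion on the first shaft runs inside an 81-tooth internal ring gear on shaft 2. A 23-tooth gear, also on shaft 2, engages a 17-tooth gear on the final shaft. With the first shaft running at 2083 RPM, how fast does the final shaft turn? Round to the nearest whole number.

internal gear 81/47 = 1.7234 → 2083/1.7234 = 1208.7 RPM
gear mesh 17/23 = 0.73913 → 1208.7/0.73913 = 1635.2 RPM

1635 RPM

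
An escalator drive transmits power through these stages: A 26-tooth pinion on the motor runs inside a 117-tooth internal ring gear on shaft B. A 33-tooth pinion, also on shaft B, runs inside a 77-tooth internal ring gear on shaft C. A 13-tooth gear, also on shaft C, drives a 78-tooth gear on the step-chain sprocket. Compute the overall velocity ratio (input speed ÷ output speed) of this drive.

63

Each stage contributes driven/driver: internal gear 117/26 = 4.5, internal gear 77/33 = 2.3333, gear mesh 78/13 = 6.
Overall: 4.5 × 2.3333 × 6 = 63.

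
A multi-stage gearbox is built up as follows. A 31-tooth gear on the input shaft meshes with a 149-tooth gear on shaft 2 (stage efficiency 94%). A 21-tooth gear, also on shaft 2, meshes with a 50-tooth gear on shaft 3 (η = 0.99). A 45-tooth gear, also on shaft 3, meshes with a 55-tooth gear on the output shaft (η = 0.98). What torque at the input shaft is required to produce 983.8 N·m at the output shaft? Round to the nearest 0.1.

Overall ratio R = 4.8065 × 2.381 × 1.2222 = 13.987; overall efficiency η = 0.94 × 0.99 × 0.98 = 0.9120.
Input torque = output torque / (R × η) = 983.8 / (13.987 × 0.9120) = 77.124 N·m.

77.1 N·m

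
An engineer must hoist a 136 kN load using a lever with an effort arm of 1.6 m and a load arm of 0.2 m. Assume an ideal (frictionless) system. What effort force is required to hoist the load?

17 kN

Lever MA = effort arm / load arm = 1.6/0.2 = 8.
Effort = load / MA = 136 / 8 = 17 kN.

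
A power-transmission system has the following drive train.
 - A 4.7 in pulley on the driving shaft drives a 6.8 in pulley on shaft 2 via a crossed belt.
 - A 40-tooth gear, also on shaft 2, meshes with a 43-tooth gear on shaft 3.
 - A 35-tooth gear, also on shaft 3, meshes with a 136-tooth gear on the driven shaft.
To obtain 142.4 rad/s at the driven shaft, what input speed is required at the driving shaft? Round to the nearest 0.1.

860.6 rad/s

Overall ratio R = 1.4468 × 1.075 × 3.8857 = 6.0435.
Required input speed = output speed × R = 142.4 × 6.0435 = 860.6 rad/s.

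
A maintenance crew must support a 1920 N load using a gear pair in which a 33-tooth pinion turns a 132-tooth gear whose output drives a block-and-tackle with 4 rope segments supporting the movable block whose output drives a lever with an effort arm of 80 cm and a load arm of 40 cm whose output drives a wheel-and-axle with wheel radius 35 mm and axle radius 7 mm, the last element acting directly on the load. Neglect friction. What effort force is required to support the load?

12 N

Gear pair MA = 132/33 = 4.
Block-and-tackle MA = number of supporting rope parts = 4.
Lever MA = effort arm / load arm = 80/40 = 2.
Wheel-and-axle MA = R/r = 35/7 = 5.
Combined ideal MA = 4 × 4 × 2 × 5 = 160.
Effort = load / MA = 1920 / 160 = 12 N.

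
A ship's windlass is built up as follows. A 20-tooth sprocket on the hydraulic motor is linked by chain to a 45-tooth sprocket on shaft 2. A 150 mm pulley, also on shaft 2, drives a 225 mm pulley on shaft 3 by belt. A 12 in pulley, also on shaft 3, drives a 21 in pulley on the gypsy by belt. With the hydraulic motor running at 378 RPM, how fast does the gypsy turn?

the hydraulic motor → shaft 2 (chain, 45/20): 378 ÷ 2.25 = 168 RPM
shaft 2 → shaft 3 (belt, 225/150): 168 ÷ 1.5 = 112 RPM
shaft 3 → the gypsy (belt, 21/12): 112 ÷ 1.75 = 64 RPM

64 RPM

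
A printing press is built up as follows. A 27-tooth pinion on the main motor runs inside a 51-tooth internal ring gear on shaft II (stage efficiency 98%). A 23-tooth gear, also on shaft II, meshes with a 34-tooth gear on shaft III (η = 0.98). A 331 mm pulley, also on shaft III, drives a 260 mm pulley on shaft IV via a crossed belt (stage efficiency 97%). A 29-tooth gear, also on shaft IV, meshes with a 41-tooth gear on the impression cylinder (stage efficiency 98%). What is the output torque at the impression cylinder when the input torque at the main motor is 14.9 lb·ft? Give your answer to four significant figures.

After the internal gear (51/27): 14.9 × 1.8889 × 0.98 = 27.582 lb·ft
After the gear mesh (34/23): 27.582 × 1.4783 × 0.98 = 39.957 lb·ft
After the belt (260/331): 39.957 × 0.7855 × 0.97 = 30.445 lb·ft
After the gear mesh (41/29): 30.445 × 1.4138 × 0.98 = 42.182 lb·ft

42.18 lb·ft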